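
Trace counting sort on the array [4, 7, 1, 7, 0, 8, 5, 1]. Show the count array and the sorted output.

Count array: [1, 2, 0, 0, 1, 1, 0, 2, 1]
(count[i] = number of elements equal to i)
Cumulative count: [1, 3, 3, 3, 4, 5, 5, 7, 8]
Sorted: [0, 1, 1, 4, 5, 7, 7, 8]


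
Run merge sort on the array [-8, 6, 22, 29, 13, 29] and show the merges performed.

Divide and conquer:
  Merge [6] + [22] -> [6, 22]
  Merge [-8] + [6, 22] -> [-8, 6, 22]
  Merge [13] + [29] -> [13, 29]
  Merge [29] + [13, 29] -> [13, 29, 29]
  Merge [-8, 6, 22] + [13, 29, 29] -> [-8, 6, 13, 22, 29, 29]


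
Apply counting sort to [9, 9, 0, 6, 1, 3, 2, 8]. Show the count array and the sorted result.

Count array: [1, 1, 1, 1, 0, 0, 1, 0, 1, 2]
(count[i] = number of elements equal to i)
Cumulative count: [1, 2, 3, 4, 4, 4, 5, 5, 6, 8]
Sorted: [0, 1, 2, 3, 6, 8, 9, 9]


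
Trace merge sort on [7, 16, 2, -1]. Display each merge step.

Divide and conquer:
  Merge [7] + [16] -> [7, 16]
  Merge [2] + [-1] -> [-1, 2]
  Merge [7, 16] + [-1, 2] -> [-1, 2, 7, 16]


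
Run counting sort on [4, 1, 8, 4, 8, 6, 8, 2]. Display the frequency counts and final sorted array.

Count array: [0, 1, 1, 0, 2, 0, 1, 0, 3]
(count[i] = number of elements equal to i)
Cumulative count: [0, 1, 2, 2, 4, 4, 5, 5, 8]
Sorted: [1, 2, 4, 4, 6, 8, 8, 8]


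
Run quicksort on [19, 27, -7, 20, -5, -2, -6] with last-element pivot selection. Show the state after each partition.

Partition 1: pivot=-6 at index 1 -> [-7, -6, 19, 20, -5, -2, 27]
Partition 2: pivot=27 at index 6 -> [-7, -6, 19, 20, -5, -2, 27]
Partition 3: pivot=-2 at index 3 -> [-7, -6, -5, -2, 19, 20, 27]
Partition 4: pivot=20 at index 5 -> [-7, -6, -5, -2, 19, 20, 27]


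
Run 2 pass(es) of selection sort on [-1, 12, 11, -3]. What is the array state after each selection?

Pass 1: Select minimum -3 at index 3, swap -> [-3, 12, 11, -1]
Pass 2: Select minimum -1 at index 3, swap -> [-3, -1, 11, 12]


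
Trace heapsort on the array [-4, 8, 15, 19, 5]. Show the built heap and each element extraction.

Build heap: [19, 8, 15, -4, 5]
Extract 19: [15, 8, 5, -4, 19]
Extract 15: [8, -4, 5, 15, 19]
Extract 8: [5, -4, 8, 15, 19]
Extract 5: [-4, 5, 8, 15, 19]


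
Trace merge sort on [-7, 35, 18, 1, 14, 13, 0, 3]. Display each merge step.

Divide and conquer:
  Merge [-7] + [35] -> [-7, 35]
  Merge [18] + [1] -> [1, 18]
  Merge [-7, 35] + [1, 18] -> [-7, 1, 18, 35]
  Merge [14] + [13] -> [13, 14]
  Merge [0] + [3] -> [0, 3]
  Merge [13, 14] + [0, 3] -> [0, 3, 13, 14]
  Merge [-7, 1, 18, 35] + [0, 3, 13, 14] -> [-7, 0, 1, 3, 13, 14, 18, 35]


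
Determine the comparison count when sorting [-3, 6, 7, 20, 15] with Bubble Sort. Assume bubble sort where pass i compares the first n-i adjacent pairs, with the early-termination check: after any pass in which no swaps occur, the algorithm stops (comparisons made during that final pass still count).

Pass 1: compare adjacent pairs (0,1)..(3,4) = 4 comparison(s), 1 swap(s) -> [-3, 6, 7, 15, 20]
Pass 2: compare adjacent pairs (0,1)..(2,3) = 3 comparison(s), 0 swap(s) -> [-3, 6, 7, 15, 20]
No swaps in this pass, so bubble sort stops here.
Total comparisons: 4 + 3 = 7


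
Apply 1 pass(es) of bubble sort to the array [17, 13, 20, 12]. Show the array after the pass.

After pass 1: [13, 17, 12, 20] (2 swaps)
Total swaps: 2


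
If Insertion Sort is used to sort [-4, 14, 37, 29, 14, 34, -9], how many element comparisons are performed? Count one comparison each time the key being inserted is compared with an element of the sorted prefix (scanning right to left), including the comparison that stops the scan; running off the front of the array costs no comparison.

Insert 14: -4 <= 14 (stop) = 1 comparison(s) -> [-4, 14, 37, 29, 14, 34, -9]
Insert 37: 14 <= 37 (stop) = 1 comparison(s) -> [-4, 14, 37, 29, 14, 34, -9]
Insert 29: 37 > 29 (shift), 14 <= 29 (stop) = 2 comparison(s) -> [-4, 14, 29, 37, 14, 34, -9]
Insert 14: 37 > 14 (shift), 29 > 14 (shift), 14 <= 14 (stop) = 3 comparison(s) -> [-4, 14, 14, 29, 37, 34, -9]
Insert 34: 37 > 34 (shift), 29 <= 34 (stop) = 2 comparison(s) -> [-4, 14, 14, 29, 34, 37, -9]
Insert -9: 37 > -9 (shift), 34 > -9 (shift), 29 > -9 (shift), 14 > -9 (shift), 14 > -9 (shift), -4 > -9 (shift), reached front = 6 comparison(s) -> [-9, -4, 14, 14, 29, 34, 37]
Total comparisons: 1 + 1 + 2 + 3 + 2 + 6 = 15


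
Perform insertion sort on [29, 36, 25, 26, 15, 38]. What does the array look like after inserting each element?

First element 29 is already 'sorted'
Insert 36: shifted 0 elements -> [29, 36, 25, 26, 15, 38]
Insert 25: shifted 2 elements -> [25, 29, 36, 26, 15, 38]
Insert 26: shifted 2 elements -> [25, 26, 29, 36, 15, 38]
Insert 15: shifted 4 elements -> [15, 25, 26, 29, 36, 38]
Insert 38: shifted 0 elements -> [15, 25, 26, 29, 36, 38]


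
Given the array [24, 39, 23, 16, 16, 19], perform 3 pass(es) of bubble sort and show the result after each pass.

After pass 1: [24, 23, 16, 16, 19, 39] (4 swaps)
After pass 2: [23, 16, 16, 19, 24, 39] (4 swaps)
After pass 3: [16, 16, 19, 23, 24, 39] (3 swaps)
Total swaps: 11


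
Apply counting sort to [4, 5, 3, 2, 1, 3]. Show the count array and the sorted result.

Count array: [0, 1, 1, 2, 1, 1]
(count[i] = number of elements equal to i)
Cumulative count: [0, 1, 2, 4, 5, 6]
Sorted: [1, 2, 3, 3, 4, 5]


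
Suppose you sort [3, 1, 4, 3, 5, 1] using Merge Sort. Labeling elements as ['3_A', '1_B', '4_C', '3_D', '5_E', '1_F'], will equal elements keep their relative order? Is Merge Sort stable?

Trace Merge Sort on the labeled array (the key is the number; the letter only tracks identity):
  Merge [1_B] + [4_C] -> [1_B, 4_C]
  Merge [3_A] + [1_B, 4_C] -> [1_B, 3_A, 4_C]
  Merge [5_E] + [1_F] -> [1_F, 5_E]
  Merge [3_D] + [1_F, 5_E] -> [1_F, 3_D, 5_E]
  Merge [1_B, 3_A, 4_C] + [1_F, 3_D, 5_E] -> [1_B, 1_F, 3_A, 3_D, 4_C, 5_E]
Final order: [1_B, 1_F, 3_A, 3_D, 4_C, 5_E]
Equal keys:
  value 1: originally 1_B, 1_F; after sorting 1_B, 1_F -> order preserved
  value 3: originally 3_A, 3_D; after sorting 3_A, 3_D -> order preserved
All equal keys kept their original relative order. Merge Sort is stable: when the heads of the two halves are equal the merge takes from the left half first.
Answer: Stable


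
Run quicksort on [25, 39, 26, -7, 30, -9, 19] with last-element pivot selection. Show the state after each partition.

Partition 1: pivot=19 at index 2 -> [-7, -9, 19, 25, 30, 39, 26]
Partition 2: pivot=-9 at index 0 -> [-9, -7, 19, 25, 30, 39, 26]
Partition 3: pivot=26 at index 4 -> [-9, -7, 19, 25, 26, 39, 30]
Partition 4: pivot=30 at index 5 -> [-9, -7, 19, 25, 26, 30, 39]


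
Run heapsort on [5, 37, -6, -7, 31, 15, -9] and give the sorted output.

Build heap: [37, 31, 15, -7, 5, -6, -9]
Extract 37: [31, 5, 15, -7, -9, -6, 37]
Extract 31: [15, 5, -6, -7, -9, 31, 37]
Extract 15: [5, -7, -6, -9, 15, 31, 37]
Extract 5: [-6, -7, -9, 5, 15, 31, 37]
Extract -6: [-7, -9, -6, 5, 15, 31, 37]
Extract -7: [-9, -7, -6, 5, 15, 31, 37]


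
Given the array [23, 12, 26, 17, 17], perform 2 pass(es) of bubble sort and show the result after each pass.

After pass 1: [12, 23, 17, 17, 26] (3 swaps)
After pass 2: [12, 17, 17, 23, 26] (2 swaps)
Total swaps: 5


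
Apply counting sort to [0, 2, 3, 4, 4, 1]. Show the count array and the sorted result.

Count array: [1, 1, 1, 1, 2]
(count[i] = number of elements equal to i)
Cumulative count: [1, 2, 3, 4, 6]
Sorted: [0, 1, 2, 3, 4, 4]


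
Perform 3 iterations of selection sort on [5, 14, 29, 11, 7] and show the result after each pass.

Pass 1: Select minimum 5 at index 0, swap -> [5, 14, 29, 11, 7]
Pass 2: Select minimum 7 at index 4, swap -> [5, 7, 29, 11, 14]
Pass 3: Select minimum 11 at index 3, swap -> [5, 7, 11, 29, 14]


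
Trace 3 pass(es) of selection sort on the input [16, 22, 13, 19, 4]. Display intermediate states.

Pass 1: Select minimum 4 at index 4, swap -> [4, 22, 13, 19, 16]
Pass 2: Select minimum 13 at index 2, swap -> [4, 13, 22, 19, 16]
Pass 3: Select minimum 16 at index 4, swap -> [4, 13, 16, 19, 22]


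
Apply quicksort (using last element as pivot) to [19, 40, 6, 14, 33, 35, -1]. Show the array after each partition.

Partition 1: pivot=-1 at index 0 -> [-1, 40, 6, 14, 33, 35, 19]
Partition 2: pivot=19 at index 3 -> [-1, 6, 14, 19, 33, 35, 40]
Partition 3: pivot=14 at index 2 -> [-1, 6, 14, 19, 33, 35, 40]
Partition 4: pivot=40 at index 6 -> [-1, 6, 14, 19, 33, 35, 40]
Partition 5: pivot=35 at index 5 -> [-1, 6, 14, 19, 33, 35, 40]


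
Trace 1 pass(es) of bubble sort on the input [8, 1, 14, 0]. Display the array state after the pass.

After pass 1: [1, 8, 0, 14] (2 swaps)
Total swaps: 2


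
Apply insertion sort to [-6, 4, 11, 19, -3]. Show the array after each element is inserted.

First element -6 is already 'sorted'
Insert 4: shifted 0 elements -> [-6, 4, 11, 19, -3]
Insert 11: shifted 0 elements -> [-6, 4, 11, 19, -3]
Insert 19: shifted 0 elements -> [-6, 4, 11, 19, -3]
Insert -3: shifted 3 elements -> [-6, -3, 4, 11, 19]


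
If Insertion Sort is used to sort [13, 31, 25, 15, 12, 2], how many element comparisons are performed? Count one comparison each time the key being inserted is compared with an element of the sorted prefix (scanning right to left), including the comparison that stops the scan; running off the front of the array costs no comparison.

Insert 31: 13 <= 31 (stop) = 1 comparison(s) -> [13, 31, 25, 15, 12, 2]
Insert 25: 31 > 25 (shift), 13 <= 25 (stop) = 2 comparison(s) -> [13, 25, 31, 15, 12, 2]
Insert 15: 31 > 15 (shift), 25 > 15 (shift), 13 <= 15 (stop) = 3 comparison(s) -> [13, 15, 25, 31, 12, 2]
Insert 12: 31 > 12 (shift), 25 > 12 (shift), 15 > 12 (shift), 13 > 12 (shift), reached front = 4 comparison(s) -> [12, 13, 15, 25, 31, 2]
Insert 2: 31 > 2 (shift), 25 > 2 (shift), 15 > 2 (shift), 13 > 2 (shift), 12 > 2 (shift), reached front = 5 comparison(s) -> [2, 12, 13, 15, 25, 31]
Total comparisons: 1 + 2 + 3 + 4 + 5 = 15


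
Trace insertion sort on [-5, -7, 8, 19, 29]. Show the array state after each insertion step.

First element -5 is already 'sorted'
Insert -7: shifted 1 elements -> [-7, -5, 8, 19, 29]
Insert 8: shifted 0 elements -> [-7, -5, 8, 19, 29]
Insert 19: shifted 0 elements -> [-7, -5, 8, 19, 29]
Insert 29: shifted 0 elements -> [-7, -5, 8, 19, 29]


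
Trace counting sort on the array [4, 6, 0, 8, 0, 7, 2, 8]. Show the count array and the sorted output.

Count array: [2, 0, 1, 0, 1, 0, 1, 1, 2]
(count[i] = number of elements equal to i)
Cumulative count: [2, 2, 3, 3, 4, 4, 5, 6, 8]
Sorted: [0, 0, 2, 4, 6, 7, 8, 8]


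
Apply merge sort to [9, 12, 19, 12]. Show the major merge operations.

Divide and conquer:
  Merge [9] + [12] -> [9, 12]
  Merge [19] + [12] -> [12, 19]
  Merge [9, 12] + [12, 19] -> [9, 12, 12, 19]


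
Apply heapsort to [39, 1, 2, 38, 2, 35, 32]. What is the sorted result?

Build heap: [39, 38, 35, 1, 2, 2, 32]
Extract 39: [38, 32, 35, 1, 2, 2, 39]
Extract 38: [35, 32, 2, 1, 2, 38, 39]
Extract 35: [32, 2, 2, 1, 35, 38, 39]
Extract 32: [2, 1, 2, 32, 35, 38, 39]
Extract 2: [2, 1, 2, 32, 35, 38, 39]
Extract 2: [1, 2, 2, 32, 35, 38, 39]


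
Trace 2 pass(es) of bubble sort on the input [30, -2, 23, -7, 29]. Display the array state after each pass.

After pass 1: [-2, 23, -7, 29, 30] (4 swaps)
After pass 2: [-2, -7, 23, 29, 30] (1 swaps)
Total swaps: 5


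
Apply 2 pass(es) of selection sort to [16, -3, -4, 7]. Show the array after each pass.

Pass 1: Select minimum -4 at index 2, swap -> [-4, -3, 16, 7]
Pass 2: Select minimum -3 at index 1, swap -> [-4, -3, 16, 7]


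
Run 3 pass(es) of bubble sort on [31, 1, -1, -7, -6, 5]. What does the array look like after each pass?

After pass 1: [1, -1, -7, -6, 5, 31] (5 swaps)
After pass 2: [-1, -7, -6, 1, 5, 31] (3 swaps)
After pass 3: [-7, -6, -1, 1, 5, 31] (2 swaps)
Total swaps: 10


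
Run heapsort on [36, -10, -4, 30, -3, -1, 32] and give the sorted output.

Build heap: [36, 30, 32, -10, -3, -1, -4]
Extract 36: [32, 30, -1, -10, -3, -4, 36]
Extract 32: [30, -3, -1, -10, -4, 32, 36]
Extract 30: [-1, -3, -4, -10, 30, 32, 36]
Extract -1: [-3, -10, -4, -1, 30, 32, 36]
Extract -3: [-4, -10, -3, -1, 30, 32, 36]
Extract -4: [-10, -4, -3, -1, 30, 32, 36]


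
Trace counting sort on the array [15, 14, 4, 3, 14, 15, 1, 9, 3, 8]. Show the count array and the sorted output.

Count array: [0, 1, 0, 2, 1, 0, 0, 0, 1, 1, 0, 0, 0, 0, 2, 2]
(count[i] = number of elements equal to i)
Cumulative count: [0, 1, 1, 3, 4, 4, 4, 4, 5, 6, 6, 6, 6, 6, 8, 10]
Sorted: [1, 3, 3, 4, 8, 9, 14, 14, 15, 15]


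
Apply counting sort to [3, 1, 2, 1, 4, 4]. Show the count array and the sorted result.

Count array: [0, 2, 1, 1, 2]
(count[i] = number of elements equal to i)
Cumulative count: [0, 2, 3, 4, 6]
Sorted: [1, 1, 2, 3, 4, 4]


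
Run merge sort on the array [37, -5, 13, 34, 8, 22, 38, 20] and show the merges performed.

Divide and conquer:
  Merge [37] + [-5] -> [-5, 37]
  Merge [13] + [34] -> [13, 34]
  Merge [-5, 37] + [13, 34] -> [-5, 13, 34, 37]
  Merge [8] + [22] -> [8, 22]
  Merge [38] + [20] -> [20, 38]
  Merge [8, 22] + [20, 38] -> [8, 20, 22, 38]
  Merge [-5, 13, 34, 37] + [8, 20, 22, 38] -> [-5, 8, 13, 20, 22, 34, 37, 38]


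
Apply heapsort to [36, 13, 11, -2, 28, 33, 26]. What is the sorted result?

Build heap: [36, 28, 33, -2, 13, 11, 26]
Extract 36: [33, 28, 26, -2, 13, 11, 36]
Extract 33: [28, 13, 26, -2, 11, 33, 36]
Extract 28: [26, 13, 11, -2, 28, 33, 36]
Extract 26: [13, -2, 11, 26, 28, 33, 36]
Extract 13: [11, -2, 13, 26, 28, 33, 36]
Extract 11: [-2, 11, 13, 26, 28, 33, 36]


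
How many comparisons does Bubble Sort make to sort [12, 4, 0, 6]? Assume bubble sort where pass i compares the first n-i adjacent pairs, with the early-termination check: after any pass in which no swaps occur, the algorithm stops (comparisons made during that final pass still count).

Pass 1: compare adjacent pairs (0,1)..(2,3) = 3 comparison(s), 3 swap(s) -> [4, 0, 6, 12]
Pass 2: compare adjacent pairs (0,1)..(1,2) = 2 comparison(s), 1 swap(s) -> [0, 4, 6, 12]
Pass 3: compare adjacent pairs (0,1)..(0,1) = 1 comparison(s), 0 swap(s) -> [0, 4, 6, 12]
No swaps in this pass, so bubble sort stops here.
Total comparisons: 3 + 2 + 1 = 6


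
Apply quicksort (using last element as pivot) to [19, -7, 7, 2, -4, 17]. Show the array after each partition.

Partition 1: pivot=17 at index 4 -> [-7, 7, 2, -4, 17, 19]
Partition 2: pivot=-4 at index 1 -> [-7, -4, 2, 7, 17, 19]
Partition 3: pivot=7 at index 3 -> [-7, -4, 2, 7, 17, 19]


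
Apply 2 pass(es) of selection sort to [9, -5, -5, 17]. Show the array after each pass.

Pass 1: Select minimum -5 at index 1, swap -> [-5, 9, -5, 17]
Pass 2: Select minimum -5 at index 2, swap -> [-5, -5, 9, 17]


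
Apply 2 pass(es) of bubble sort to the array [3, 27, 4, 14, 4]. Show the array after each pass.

After pass 1: [3, 4, 14, 4, 27] (3 swaps)
After pass 2: [3, 4, 4, 14, 27] (1 swaps)
Total swaps: 4


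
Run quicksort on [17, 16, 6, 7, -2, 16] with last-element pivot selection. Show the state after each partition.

Partition 1: pivot=16 at index 4 -> [16, 6, 7, -2, 16, 17]
Partition 2: pivot=-2 at index 0 -> [-2, 6, 7, 16, 16, 17]
Partition 3: pivot=16 at index 3 -> [-2, 6, 7, 16, 16, 17]
Partition 4: pivot=7 at index 2 -> [-2, 6, 7, 16, 16, 17]


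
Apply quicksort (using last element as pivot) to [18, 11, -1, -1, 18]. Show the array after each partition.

Partition 1: pivot=18 at index 4 -> [18, 11, -1, -1, 18]
Partition 2: pivot=-1 at index 1 -> [-1, -1, 18, 11, 18]
Partition 3: pivot=11 at index 2 -> [-1, -1, 11, 18, 18]


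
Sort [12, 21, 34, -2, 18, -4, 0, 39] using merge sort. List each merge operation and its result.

Divide and conquer:
  Merge [12] + [21] -> [12, 21]
  Merge [34] + [-2] -> [-2, 34]
  Merge [12, 21] + [-2, 34] -> [-2, 12, 21, 34]
  Merge [18] + [-4] -> [-4, 18]
  Merge [0] + [39] -> [0, 39]
  Merge [-4, 18] + [0, 39] -> [-4, 0, 18, 39]
  Merge [-2, 12, 21, 34] + [-4, 0, 18, 39] -> [-4, -2, 0, 12, 18, 21, 34, 39]


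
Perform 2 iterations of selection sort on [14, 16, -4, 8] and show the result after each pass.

Pass 1: Select minimum -4 at index 2, swap -> [-4, 16, 14, 8]
Pass 2: Select minimum 8 at index 3, swap -> [-4, 8, 14, 16]


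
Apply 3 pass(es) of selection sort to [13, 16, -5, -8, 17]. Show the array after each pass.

Pass 1: Select minimum -8 at index 3, swap -> [-8, 16, -5, 13, 17]
Pass 2: Select minimum -5 at index 2, swap -> [-8, -5, 16, 13, 17]
Pass 3: Select minimum 13 at index 3, swap -> [-8, -5, 13, 16, 17]


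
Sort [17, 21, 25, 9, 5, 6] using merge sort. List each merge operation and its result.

Divide and conquer:
  Merge [21] + [25] -> [21, 25]
  Merge [17] + [21, 25] -> [17, 21, 25]
  Merge [5] + [6] -> [5, 6]
  Merge [9] + [5, 6] -> [5, 6, 9]
  Merge [17, 21, 25] + [5, 6, 9] -> [5, 6, 9, 17, 21, 25]


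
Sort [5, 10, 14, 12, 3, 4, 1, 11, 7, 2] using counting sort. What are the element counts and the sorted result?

Count array: [0, 1, 1, 1, 1, 1, 0, 1, 0, 0, 1, 1, 1, 0, 1]
(count[i] = number of elements equal to i)
Cumulative count: [0, 1, 2, 3, 4, 5, 5, 6, 6, 6, 7, 8, 9, 9, 10]
Sorted: [1, 2, 3, 4, 5, 7, 10, 11, 12, 14]


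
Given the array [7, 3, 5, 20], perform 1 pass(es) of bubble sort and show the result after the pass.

After pass 1: [3, 5, 7, 20] (2 swaps)
Total swaps: 2


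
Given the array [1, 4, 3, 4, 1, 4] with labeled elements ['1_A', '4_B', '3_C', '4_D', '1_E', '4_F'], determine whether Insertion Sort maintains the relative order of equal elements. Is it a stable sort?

Trace Insertion Sort on the labeled array (the key is the number; the letter only tracks identity):
  Insert 4_B at index 1: [1_A, 4_B, 3_C, 4_D, 1_E, 4_F]
  Insert 3_C at index 1: [1_A, 3_C, 4_B, 4_D, 1_E, 4_F]
  Insert 4_D at index 3: [1_A, 3_C, 4_B, 4_D, 1_E, 4_F]
  Insert 1_E at index 1: [1_A, 1_E, 3_C, 4_B, 4_D, 4_F]
  Insert 4_F at index 5: [1_A, 1_E, 3_C, 4_B, 4_D, 4_F]
Final order: [1_A, 1_E, 3_C, 4_B, 4_D, 4_F]
Equal keys:
  value 1: originally 1_A, 1_E; after sorting 1_A, 1_E -> order preserved
  value 4: originally 4_B, 4_D, 4_F; after sorting 4_B, 4_D, 4_F -> order preserved
All equal keys kept their original relative order. Insertion Sort is stable: elements are shifted only while they are strictly greater than the key, so a key is inserted after any equal elements already placed.
Answer: Stable


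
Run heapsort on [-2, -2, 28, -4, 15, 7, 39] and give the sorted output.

Build heap: [39, 15, 28, -4, -2, 7, -2]
Extract 39: [28, 15, 7, -4, -2, -2, 39]
Extract 28: [15, -2, 7, -4, -2, 28, 39]
Extract 15: [7, -2, -2, -4, 15, 28, 39]
Extract 7: [-2, -4, -2, 7, 15, 28, 39]
Extract -2: [-2, -4, -2, 7, 15, 28, 39]
Extract -2: [-4, -2, -2, 7, 15, 28, 39]


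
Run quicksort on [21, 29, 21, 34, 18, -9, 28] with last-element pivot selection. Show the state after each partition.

Partition 1: pivot=28 at index 4 -> [21, 21, 18, -9, 28, 34, 29]
Partition 2: pivot=-9 at index 0 -> [-9, 21, 18, 21, 28, 34, 29]
Partition 3: pivot=21 at index 3 -> [-9, 21, 18, 21, 28, 34, 29]
Partition 4: pivot=18 at index 1 -> [-9, 18, 21, 21, 28, 34, 29]
Partition 5: pivot=29 at index 5 -> [-9, 18, 21, 21, 28, 29, 34]


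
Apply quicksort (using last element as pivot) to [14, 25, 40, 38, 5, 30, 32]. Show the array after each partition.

Partition 1: pivot=32 at index 4 -> [14, 25, 5, 30, 32, 38, 40]
Partition 2: pivot=30 at index 3 -> [14, 25, 5, 30, 32, 38, 40]
Partition 3: pivot=5 at index 0 -> [5, 25, 14, 30, 32, 38, 40]
Partition 4: pivot=14 at index 1 -> [5, 14, 25, 30, 32, 38, 40]
Partition 5: pivot=40 at index 6 -> [5, 14, 25, 30, 32, 38, 40]


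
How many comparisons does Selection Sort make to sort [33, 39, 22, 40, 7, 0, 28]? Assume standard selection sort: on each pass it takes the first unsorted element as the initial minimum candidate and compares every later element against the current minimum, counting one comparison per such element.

Pass 1: scan indices 1..6 for the minimum = 6 comparison(s); min is 0, place at index 0 -> [0, 39, 22, 40, 7, 33, 28]
Pass 2: scan indices 2..6 for the minimum = 5 comparison(s); min is 7, place at index 1 -> [0, 7, 22, 40, 39, 33, 28]
Pass 3: scan indices 3..6 for the minimum = 4 comparison(s); min is 22, place at index 2 -> [0, 7, 22, 40, 39, 33, 28]
Pass 4: scan indices 4..6 for the minimum = 3 comparison(s); min is 28, place at index 3 -> [0, 7, 22, 28, 39, 33, 40]
Pass 5: scan indices 5..6 for the minimum = 2 comparison(s); min is 33, place at index 4 -> [0, 7, 22, 28, 33, 39, 40]
Pass 6: scan indices 6..6 for the minimum = 1 comparison(s); min is 39, place at index 5 -> [0, 7, 22, 28, 33, 39, 40]
Selection sort always scans the whole unsorted suffix, so the count is (n-1) + (n-2) + ... + 1 = n(n-1)/2 = 7*6/2 = 21 regardless of the input order.
Total comparisons: 6 + 5 + 4 + 3 + 2 + 1 = 21


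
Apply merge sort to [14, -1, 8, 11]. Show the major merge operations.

Divide and conquer:
  Merge [14] + [-1] -> [-1, 14]
  Merge [8] + [11] -> [8, 11]
  Merge [-1, 14] + [8, 11] -> [-1, 8, 11, 14]


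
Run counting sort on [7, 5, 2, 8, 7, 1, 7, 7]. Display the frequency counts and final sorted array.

Count array: [0, 1, 1, 0, 0, 1, 0, 4, 1]
(count[i] = number of elements equal to i)
Cumulative count: [0, 1, 2, 2, 2, 3, 3, 7, 8]
Sorted: [1, 2, 5, 7, 7, 7, 7, 8]


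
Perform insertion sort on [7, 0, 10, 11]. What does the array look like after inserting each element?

First element 7 is already 'sorted'
Insert 0: shifted 1 elements -> [0, 7, 10, 11]
Insert 10: shifted 0 elements -> [0, 7, 10, 11]
Insert 11: shifted 0 elements -> [0, 7, 10, 11]


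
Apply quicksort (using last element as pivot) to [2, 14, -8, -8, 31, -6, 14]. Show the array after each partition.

Partition 1: pivot=14 at index 5 -> [2, 14, -8, -8, -6, 14, 31]
Partition 2: pivot=-6 at index 2 -> [-8, -8, -6, 14, 2, 14, 31]
Partition 3: pivot=-8 at index 1 -> [-8, -8, -6, 14, 2, 14, 31]
Partition 4: pivot=2 at index 3 -> [-8, -8, -6, 2, 14, 14, 31]


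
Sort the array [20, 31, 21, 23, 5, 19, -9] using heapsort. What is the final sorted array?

Build heap: [31, 23, 21, 20, 5, 19, -9]
Extract 31: [23, 20, 21, -9, 5, 19, 31]
Extract 23: [21, 20, 19, -9, 5, 23, 31]
Extract 21: [20, 5, 19, -9, 21, 23, 31]
Extract 20: [19, 5, -9, 20, 21, 23, 31]
Extract 19: [5, -9, 19, 20, 21, 23, 31]
Extract 5: [-9, 5, 19, 20, 21, 23, 31]


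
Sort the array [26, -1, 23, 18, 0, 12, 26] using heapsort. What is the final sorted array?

Build heap: [26, 18, 26, -1, 0, 12, 23]
Extract 26: [26, 18, 23, -1, 0, 12, 26]
Extract 26: [23, 18, 12, -1, 0, 26, 26]
Extract 23: [18, 0, 12, -1, 23, 26, 26]
Extract 18: [12, 0, -1, 18, 23, 26, 26]
Extract 12: [0, -1, 12, 18, 23, 26, 26]
Extract 0: [-1, 0, 12, 18, 23, 26, 26]


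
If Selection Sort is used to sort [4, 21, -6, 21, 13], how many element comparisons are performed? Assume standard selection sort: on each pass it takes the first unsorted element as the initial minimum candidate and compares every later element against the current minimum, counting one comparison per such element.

Pass 1: scan indices 1..4 for the minimum = 4 comparison(s); min is -6, place at index 0 -> [-6, 21, 4, 21, 13]
Pass 2: scan indices 2..4 for the minimum = 3 comparison(s); min is 4, place at index 1 -> [-6, 4, 21, 21, 13]
Pass 3: scan indices 3..4 for the minimum = 2 comparison(s); min is 13, place at index 2 -> [-6, 4, 13, 21, 21]
Pass 4: scan indices 4..4 for the minimum = 1 comparison(s); min is 21, place at index 3 -> [-6, 4, 13, 21, 21]
Selection sort always scans the whole unsorted suffix, so the count is (n-1) + (n-2) + ... + 1 = n(n-1)/2 = 5*4/2 = 10 regardless of the input order.
Total comparisons: 4 + 3 + 2 + 1 = 10


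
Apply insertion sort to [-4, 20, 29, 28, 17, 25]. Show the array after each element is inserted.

First element -4 is already 'sorted'
Insert 20: shifted 0 elements -> [-4, 20, 29, 28, 17, 25]
Insert 29: shifted 0 elements -> [-4, 20, 29, 28, 17, 25]
Insert 28: shifted 1 elements -> [-4, 20, 28, 29, 17, 25]
Insert 17: shifted 3 elements -> [-4, 17, 20, 28, 29, 25]
Insert 25: shifted 2 elements -> [-4, 17, 20, 25, 28, 29]


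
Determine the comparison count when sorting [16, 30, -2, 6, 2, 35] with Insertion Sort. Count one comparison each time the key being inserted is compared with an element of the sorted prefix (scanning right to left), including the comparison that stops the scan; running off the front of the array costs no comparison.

Insert 30: 16 <= 30 (stop) = 1 comparison(s) -> [16, 30, -2, 6, 2, 35]
Insert -2: 30 > -2 (shift), 16 > -2 (shift), reached front = 2 comparison(s) -> [-2, 16, 30, 6, 2, 35]
Insert 6: 30 > 6 (shift), 16 > 6 (shift), -2 <= 6 (stop) = 3 comparison(s) -> [-2, 6, 16, 30, 2, 35]
Insert 2: 30 > 2 (shift), 16 > 2 (shift), 6 > 2 (shift), -2 <= 2 (stop) = 4 comparison(s) -> [-2, 2, 6, 16, 30, 35]
Insert 35: 30 <= 35 (stop) = 1 comparison(s) -> [-2, 2, 6, 16, 30, 35]
Total comparisons: 1 + 2 + 3 + 4 + 1 = 11


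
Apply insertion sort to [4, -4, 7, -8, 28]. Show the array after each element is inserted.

First element 4 is already 'sorted'
Insert -4: shifted 1 elements -> [-4, 4, 7, -8, 28]
Insert 7: shifted 0 elements -> [-4, 4, 7, -8, 28]
Insert -8: shifted 3 elements -> [-8, -4, 4, 7, 28]
Insert 28: shifted 0 elements -> [-8, -4, 4, 7, 28]


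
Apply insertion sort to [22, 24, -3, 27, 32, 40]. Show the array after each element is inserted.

First element 22 is already 'sorted'
Insert 24: shifted 0 elements -> [22, 24, -3, 27, 32, 40]
Insert -3: shifted 2 elements -> [-3, 22, 24, 27, 32, 40]
Insert 27: shifted 0 elements -> [-3, 22, 24, 27, 32, 40]
Insert 32: shifted 0 elements -> [-3, 22, 24, 27, 32, 40]
Insert 40: shifted 0 elements -> [-3, 22, 24, 27, 32, 40]


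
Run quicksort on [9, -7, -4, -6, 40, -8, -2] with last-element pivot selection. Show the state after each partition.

Partition 1: pivot=-2 at index 4 -> [-7, -4, -6, -8, -2, 9, 40]
Partition 2: pivot=-8 at index 0 -> [-8, -4, -6, -7, -2, 9, 40]
Partition 3: pivot=-7 at index 1 -> [-8, -7, -6, -4, -2, 9, 40]
Partition 4: pivot=-4 at index 3 -> [-8, -7, -6, -4, -2, 9, 40]
Partition 5: pivot=40 at index 6 -> [-8, -7, -6, -4, -2, 9, 40]


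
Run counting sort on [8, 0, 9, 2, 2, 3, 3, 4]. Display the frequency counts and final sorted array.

Count array: [1, 0, 2, 2, 1, 0, 0, 0, 1, 1]
(count[i] = number of elements equal to i)
Cumulative count: [1, 1, 3, 5, 6, 6, 6, 6, 7, 8]
Sorted: [0, 2, 2, 3, 3, 4, 8, 9]


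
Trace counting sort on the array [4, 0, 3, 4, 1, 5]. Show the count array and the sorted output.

Count array: [1, 1, 0, 1, 2, 1]
(count[i] = number of elements equal to i)
Cumulative count: [1, 2, 2, 3, 5, 6]
Sorted: [0, 1, 3, 4, 4, 5]


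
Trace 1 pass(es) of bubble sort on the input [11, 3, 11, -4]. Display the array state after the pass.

After pass 1: [3, 11, -4, 11] (2 swaps)
Total swaps: 2


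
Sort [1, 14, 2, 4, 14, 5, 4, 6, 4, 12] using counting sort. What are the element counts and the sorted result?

Count array: [0, 1, 1, 0, 3, 1, 1, 0, 0, 0, 0, 0, 1, 0, 2]
(count[i] = number of elements equal to i)
Cumulative count: [0, 1, 2, 2, 5, 6, 7, 7, 7, 7, 7, 7, 8, 8, 10]
Sorted: [1, 2, 4, 4, 4, 5, 6, 12, 14, 14]


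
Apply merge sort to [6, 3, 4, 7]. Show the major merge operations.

Divide and conquer:
  Merge [6] + [3] -> [3, 6]
  Merge [4] + [7] -> [4, 7]
  Merge [3, 6] + [4, 7] -> [3, 4, 6, 7]


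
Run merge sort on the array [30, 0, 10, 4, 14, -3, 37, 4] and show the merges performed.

Divide and conquer:
  Merge [30] + [0] -> [0, 30]
  Merge [10] + [4] -> [4, 10]
  Merge [0, 30] + [4, 10] -> [0, 4, 10, 30]
  Merge [14] + [-3] -> [-3, 14]
  Merge [37] + [4] -> [4, 37]
  Merge [-3, 14] + [4, 37] -> [-3, 4, 14, 37]
  Merge [0, 4, 10, 30] + [-3, 4, 14, 37] -> [-3, 0, 4, 4, 10, 14, 30, 37]


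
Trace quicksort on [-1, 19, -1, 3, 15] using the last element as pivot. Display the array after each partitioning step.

Partition 1: pivot=15 at index 3 -> [-1, -1, 3, 15, 19]
Partition 2: pivot=3 at index 2 -> [-1, -1, 3, 15, 19]
Partition 3: pivot=-1 at index 1 -> [-1, -1, 3, 15, 19]


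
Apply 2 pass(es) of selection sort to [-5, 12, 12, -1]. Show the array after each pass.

Pass 1: Select minimum -5 at index 0, swap -> [-5, 12, 12, -1]
Pass 2: Select minimum -1 at index 3, swap -> [-5, -1, 12, 12]


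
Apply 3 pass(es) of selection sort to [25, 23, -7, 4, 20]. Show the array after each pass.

Pass 1: Select minimum -7 at index 2, swap -> [-7, 23, 25, 4, 20]
Pass 2: Select minimum 4 at index 3, swap -> [-7, 4, 25, 23, 20]
Pass 3: Select minimum 20 at index 4, swap -> [-7, 4, 20, 23, 25]


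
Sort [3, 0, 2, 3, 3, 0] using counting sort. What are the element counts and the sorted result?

Count array: [2, 0, 1, 3]
(count[i] = number of elements equal to i)
Cumulative count: [2, 2, 3, 6]
Sorted: [0, 0, 2, 3, 3, 3]


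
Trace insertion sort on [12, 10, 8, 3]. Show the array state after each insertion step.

First element 12 is already 'sorted'
Insert 10: shifted 1 elements -> [10, 12, 8, 3]
Insert 8: shifted 2 elements -> [8, 10, 12, 3]
Insert 3: shifted 3 elements -> [3, 8, 10, 12]


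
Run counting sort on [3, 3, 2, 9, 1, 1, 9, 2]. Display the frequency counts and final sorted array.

Count array: [0, 2, 2, 2, 0, 0, 0, 0, 0, 2]
(count[i] = number of elements equal to i)
Cumulative count: [0, 2, 4, 6, 6, 6, 6, 6, 6, 8]
Sorted: [1, 1, 2, 2, 3, 3, 9, 9]


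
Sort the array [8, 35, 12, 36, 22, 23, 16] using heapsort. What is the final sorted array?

Build heap: [36, 35, 23, 8, 22, 12, 16]
Extract 36: [35, 22, 23, 8, 16, 12, 36]
Extract 35: [23, 22, 12, 8, 16, 35, 36]
Extract 23: [22, 16, 12, 8, 23, 35, 36]
Extract 22: [16, 8, 12, 22, 23, 35, 36]
Extract 16: [12, 8, 16, 22, 23, 35, 36]
Extract 12: [8, 12, 16, 22, 23, 35, 36]


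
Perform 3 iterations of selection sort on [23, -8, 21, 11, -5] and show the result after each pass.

Pass 1: Select minimum -8 at index 1, swap -> [-8, 23, 21, 11, -5]
Pass 2: Select minimum -5 at index 4, swap -> [-8, -5, 21, 11, 23]
Pass 3: Select minimum 11 at index 3, swap -> [-8, -5, 11, 21, 23]


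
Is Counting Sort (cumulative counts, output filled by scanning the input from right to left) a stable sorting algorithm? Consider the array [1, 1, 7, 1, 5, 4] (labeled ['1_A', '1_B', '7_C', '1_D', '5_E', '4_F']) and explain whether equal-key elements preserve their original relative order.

Trace Counting Sort on the labeled array (the key is the number; the letter only tracks identity):
  Counts for values 0..7: [0, 3, 0, 0, 1, 1, 0, 1]
  Cumulative counts: [0, 3, 3, 3, 4, 5, 5, 6]
  Scan right to left: place 4_F at output index 3
  Scan right to left: place 5_E at output index 4
  Scan right to left: place 1_D at output index 2
  Scan right to left: place 7_C at output index 5
  Scan right to left: place 1_B at output index 1
  Scan right to left: place 1_A at output index 0
  Output: [1_A, 1_B, 1_D, 4_F, 5_E, 7_C]
Equal keys:
  value 1: originally 1_A, 1_B, 1_D; after sorting 1_A, 1_B, 1_D -> order preserved
All equal keys kept their original relative order. Counting Sort is stable: scanning the input right to left with decreasing cumulative counts places later duplicates at later output positions.
Answer: Stable


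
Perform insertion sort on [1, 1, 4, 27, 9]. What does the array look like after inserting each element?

First element 1 is already 'sorted'
Insert 1: shifted 0 elements -> [1, 1, 4, 27, 9]
Insert 4: shifted 0 elements -> [1, 1, 4, 27, 9]
Insert 27: shifted 0 elements -> [1, 1, 4, 27, 9]
Insert 9: shifted 1 elements -> [1, 1, 4, 9, 27]


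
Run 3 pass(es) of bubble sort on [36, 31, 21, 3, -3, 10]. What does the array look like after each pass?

After pass 1: [31, 21, 3, -3, 10, 36] (5 swaps)
After pass 2: [21, 3, -3, 10, 31, 36] (4 swaps)
After pass 3: [3, -3, 10, 21, 31, 36] (3 swaps)
Total swaps: 12


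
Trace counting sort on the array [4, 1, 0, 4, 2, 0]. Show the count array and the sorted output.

Count array: [2, 1, 1, 0, 2]
(count[i] = number of elements equal to i)
Cumulative count: [2, 3, 4, 4, 6]
Sorted: [0, 0, 1, 2, 4, 4]


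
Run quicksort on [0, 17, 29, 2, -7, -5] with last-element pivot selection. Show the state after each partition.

Partition 1: pivot=-5 at index 1 -> [-7, -5, 29, 2, 0, 17]
Partition 2: pivot=17 at index 4 -> [-7, -5, 2, 0, 17, 29]
Partition 3: pivot=0 at index 2 -> [-7, -5, 0, 2, 17, 29]


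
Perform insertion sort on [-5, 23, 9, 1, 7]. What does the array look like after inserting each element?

First element -5 is already 'sorted'
Insert 23: shifted 0 elements -> [-5, 23, 9, 1, 7]
Insert 9: shifted 1 elements -> [-5, 9, 23, 1, 7]
Insert 1: shifted 2 elements -> [-5, 1, 9, 23, 7]
Insert 7: shifted 2 elements -> [-5, 1, 7, 9, 23]


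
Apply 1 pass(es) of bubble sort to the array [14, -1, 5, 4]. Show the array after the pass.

After pass 1: [-1, 5, 4, 14] (3 swaps)
Total swaps: 3


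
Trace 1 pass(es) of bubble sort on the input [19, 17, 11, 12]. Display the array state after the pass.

After pass 1: [17, 11, 12, 19] (3 swaps)
Total swaps: 3


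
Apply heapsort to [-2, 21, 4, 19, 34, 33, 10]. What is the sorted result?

Build heap: [34, 21, 33, 19, -2, 4, 10]
Extract 34: [33, 21, 10, 19, -2, 4, 34]
Extract 33: [21, 19, 10, 4, -2, 33, 34]
Extract 21: [19, 4, 10, -2, 21, 33, 34]
Extract 19: [10, 4, -2, 19, 21, 33, 34]
Extract 10: [4, -2, 10, 19, 21, 33, 34]
Extract 4: [-2, 4, 10, 19, 21, 33, 34]


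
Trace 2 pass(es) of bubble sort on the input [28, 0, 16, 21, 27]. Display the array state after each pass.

After pass 1: [0, 16, 21, 27, 28] (4 swaps)
After pass 2: [0, 16, 21, 27, 28] (0 swaps)
Total swaps: 4


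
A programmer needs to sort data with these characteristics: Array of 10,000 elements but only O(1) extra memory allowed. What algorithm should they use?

Best choice: Heapsort
Reason: Heapsort rearranges the array in place using O(1) auxiliary space and still guarantees O(n log n) time; quicksort partitions in place but needs Theta(log n) stack space for recursion (O(n) in the worst case), and mergesort requires O(n) auxiliary space


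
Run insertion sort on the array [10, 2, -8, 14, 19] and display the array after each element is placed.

First element 10 is already 'sorted'
Insert 2: shifted 1 elements -> [2, 10, -8, 14, 19]
Insert -8: shifted 2 elements -> [-8, 2, 10, 14, 19]
Insert 14: shifted 0 elements -> [-8, 2, 10, 14, 19]
Insert 19: shifted 0 elements -> [-8, 2, 10, 14, 19]


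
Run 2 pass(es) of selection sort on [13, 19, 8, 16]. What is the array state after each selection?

Pass 1: Select minimum 8 at index 2, swap -> [8, 19, 13, 16]
Pass 2: Select minimum 13 at index 2, swap -> [8, 13, 19, 16]


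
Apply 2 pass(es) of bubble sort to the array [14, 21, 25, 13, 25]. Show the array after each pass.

After pass 1: [14, 21, 13, 25, 25] (1 swaps)
After pass 2: [14, 13, 21, 25, 25] (1 swaps)
Total swaps: 2


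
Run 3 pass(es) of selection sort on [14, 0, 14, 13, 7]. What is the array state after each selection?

Pass 1: Select minimum 0 at index 1, swap -> [0, 14, 14, 13, 7]
Pass 2: Select minimum 7 at index 4, swap -> [0, 7, 14, 13, 14]
Pass 3: Select minimum 13 at index 3, swap -> [0, 7, 13, 14, 14]


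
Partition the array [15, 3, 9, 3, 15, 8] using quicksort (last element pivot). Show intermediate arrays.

Partition 1: pivot=8 at index 2 -> [3, 3, 8, 15, 15, 9]
Partition 2: pivot=3 at index 1 -> [3, 3, 8, 15, 15, 9]
Partition 3: pivot=9 at index 3 -> [3, 3, 8, 9, 15, 15]
Partition 4: pivot=15 at index 5 -> [3, 3, 8, 9, 15, 15]


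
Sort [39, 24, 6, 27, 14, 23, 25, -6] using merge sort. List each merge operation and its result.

Divide and conquer:
  Merge [39] + [24] -> [24, 39]
  Merge [6] + [27] -> [6, 27]
  Merge [24, 39] + [6, 27] -> [6, 24, 27, 39]
  Merge [14] + [23] -> [14, 23]
  Merge [25] + [-6] -> [-6, 25]
  Merge [14, 23] + [-6, 25] -> [-6, 14, 23, 25]
  Merge [6, 24, 27, 39] + [-6, 14, 23, 25] -> [-6, 6, 14, 23, 24, 25, 27, 39]


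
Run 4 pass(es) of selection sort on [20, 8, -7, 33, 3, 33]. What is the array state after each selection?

Pass 1: Select minimum -7 at index 2, swap -> [-7, 8, 20, 33, 3, 33]
Pass 2: Select minimum 3 at index 4, swap -> [-7, 3, 20, 33, 8, 33]
Pass 3: Select minimum 8 at index 4, swap -> [-7, 3, 8, 33, 20, 33]
Pass 4: Select minimum 20 at index 4, swap -> [-7, 3, 8, 20, 33, 33]


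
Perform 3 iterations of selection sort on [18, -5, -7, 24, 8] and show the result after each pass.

Pass 1: Select minimum -7 at index 2, swap -> [-7, -5, 18, 24, 8]
Pass 2: Select minimum -5 at index 1, swap -> [-7, -5, 18, 24, 8]
Pass 3: Select minimum 8 at index 4, swap -> [-7, -5, 8, 24, 18]


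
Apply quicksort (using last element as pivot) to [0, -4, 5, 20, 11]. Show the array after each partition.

Partition 1: pivot=11 at index 3 -> [0, -4, 5, 11, 20]
Partition 2: pivot=5 at index 2 -> [0, -4, 5, 11, 20]
Partition 3: pivot=-4 at index 0 -> [-4, 0, 5, 11, 20]


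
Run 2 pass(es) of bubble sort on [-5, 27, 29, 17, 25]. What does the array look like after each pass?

After pass 1: [-5, 27, 17, 25, 29] (2 swaps)
After pass 2: [-5, 17, 25, 27, 29] (2 swaps)
Total swaps: 4


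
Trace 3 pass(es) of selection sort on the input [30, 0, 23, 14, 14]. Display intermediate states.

Pass 1: Select minimum 0 at index 1, swap -> [0, 30, 23, 14, 14]
Pass 2: Select minimum 14 at index 3, swap -> [0, 14, 23, 30, 14]
Pass 3: Select minimum 14 at index 4, swap -> [0, 14, 14, 30, 23]


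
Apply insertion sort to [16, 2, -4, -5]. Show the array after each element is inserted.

First element 16 is already 'sorted'
Insert 2: shifted 1 elements -> [2, 16, -4, -5]
Insert -4: shifted 2 elements -> [-4, 2, 16, -5]
Insert -5: shifted 3 elements -> [-5, -4, 2, 16]


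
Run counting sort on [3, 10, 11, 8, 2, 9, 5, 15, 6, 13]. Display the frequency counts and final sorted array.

Count array: [0, 0, 1, 1, 0, 1, 1, 0, 1, 1, 1, 1, 0, 1, 0, 1]
(count[i] = number of elements equal to i)
Cumulative count: [0, 0, 1, 2, 2, 3, 4, 4, 5, 6, 7, 8, 8, 9, 9, 10]
Sorted: [2, 3, 5, 6, 8, 9, 10, 11, 13, 15]


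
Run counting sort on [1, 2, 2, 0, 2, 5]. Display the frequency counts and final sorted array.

Count array: [1, 1, 3, 0, 0, 1]
(count[i] = number of elements equal to i)
Cumulative count: [1, 2, 5, 5, 5, 6]
Sorted: [0, 1, 2, 2, 2, 5]


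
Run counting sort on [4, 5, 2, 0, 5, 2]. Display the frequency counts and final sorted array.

Count array: [1, 0, 2, 0, 1, 2]
(count[i] = number of elements equal to i)
Cumulative count: [1, 1, 3, 3, 4, 6]
Sorted: [0, 2, 2, 4, 5, 5]


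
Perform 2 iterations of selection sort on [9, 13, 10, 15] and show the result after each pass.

Pass 1: Select minimum 9 at index 0, swap -> [9, 13, 10, 15]
Pass 2: Select minimum 10 at index 2, swap -> [9, 10, 13, 15]


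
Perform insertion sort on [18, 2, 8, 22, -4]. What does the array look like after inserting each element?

First element 18 is already 'sorted'
Insert 2: shifted 1 elements -> [2, 18, 8, 22, -4]
Insert 8: shifted 1 elements -> [2, 8, 18, 22, -4]
Insert 22: shifted 0 elements -> [2, 8, 18, 22, -4]
Insert -4: shifted 4 elements -> [-4, 2, 8, 18, 22]


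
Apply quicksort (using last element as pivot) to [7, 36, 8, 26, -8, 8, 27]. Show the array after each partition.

Partition 1: pivot=27 at index 5 -> [7, 8, 26, -8, 8, 27, 36]
Partition 2: pivot=8 at index 3 -> [7, 8, -8, 8, 26, 27, 36]
Partition 3: pivot=-8 at index 0 -> [-8, 8, 7, 8, 26, 27, 36]
Partition 4: pivot=7 at index 1 -> [-8, 7, 8, 8, 26, 27, 36]


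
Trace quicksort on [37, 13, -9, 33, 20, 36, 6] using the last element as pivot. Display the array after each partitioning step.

Partition 1: pivot=6 at index 1 -> [-9, 6, 37, 33, 20, 36, 13]
Partition 2: pivot=13 at index 2 -> [-9, 6, 13, 33, 20, 36, 37]
Partition 3: pivot=37 at index 6 -> [-9, 6, 13, 33, 20, 36, 37]
Partition 4: pivot=36 at index 5 -> [-9, 6, 13, 33, 20, 36, 37]
Partition 5: pivot=20 at index 3 -> [-9, 6, 13, 20, 33, 36, 37]
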